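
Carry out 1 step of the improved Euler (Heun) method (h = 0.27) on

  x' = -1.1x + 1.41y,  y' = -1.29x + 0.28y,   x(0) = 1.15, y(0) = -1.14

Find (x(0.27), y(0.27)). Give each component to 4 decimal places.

0.3970, -1.5101

Heun on (x,y): k1 = f(t_n, state_n); k2 = f(t_n + h, state_n + h·k1); state_{n+1} = state_n + (h/2)·(k1 + k2).
0.000000: (1.150000, -1.140000)
  k1 = (-2.872400, -1.802700)
  predictor → (0.374452, -1.626729)
  k2 = (-2.705585, -0.938527)
  → (0.396972, -1.510066)
(x(0.27), y(0.27)) ≈ (0.3970, -1.5101)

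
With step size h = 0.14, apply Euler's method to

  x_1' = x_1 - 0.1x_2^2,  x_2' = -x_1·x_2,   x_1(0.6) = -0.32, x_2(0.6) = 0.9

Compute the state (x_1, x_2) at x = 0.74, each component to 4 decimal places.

-0.3761, 0.9403

Euler on (x_1,x_2): x_1_{n+1} = x_1_n + h·x_1', x_2_{n+1} = x_2_n + h·x_2'.
0.600000: (-0.320000, 0.900000); f=(-0.401000, 0.288000) → (-0.376140, 0.940320)
(x_1(0.74), x_2(0.74)) ≈ (-0.3761, 0.9403)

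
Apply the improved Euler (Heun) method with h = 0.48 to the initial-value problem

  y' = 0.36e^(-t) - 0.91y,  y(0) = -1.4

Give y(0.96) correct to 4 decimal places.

-0.4768

Heun: k1 = f(t_n, y_n); k2 = f(t_n + h, y_n + h·k1); y_{n+1} = y_n + (h/2)·(k1 + k2).
t=0.000000, y=-1.400000:
  k1 = f(0.000000, -1.400000) = 1.634000
  k2 = f(0.480000, -0.615680) = 0.783031
  y ← -1.400000 + (0.48/2)·(1.634000 + 0.783031) = -0.819913
t=0.480000, y=-0.819913:
  k1 = f(0.480000, -0.819913) = 0.968882
  k2 = f(0.960000, -0.354849) = 0.460754
  y ← -0.819913 + (0.48/2)·(0.968882 + 0.460754) = -0.476800
y(0.96) ≈ -0.4768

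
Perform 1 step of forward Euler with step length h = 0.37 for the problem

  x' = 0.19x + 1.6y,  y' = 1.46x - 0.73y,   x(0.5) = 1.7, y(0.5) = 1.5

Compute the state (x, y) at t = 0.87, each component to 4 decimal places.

2.7075, 2.0132

Euler on (x,y): x_{n+1} = x_n + h·x', y_{n+1} = y_n + h·y'.
0.500000: (1.700000, 1.500000); f=(2.723000, 1.387000) → (2.707510, 2.013190)
(x(0.87), y(0.87)) ≈ (2.7075, 2.0132)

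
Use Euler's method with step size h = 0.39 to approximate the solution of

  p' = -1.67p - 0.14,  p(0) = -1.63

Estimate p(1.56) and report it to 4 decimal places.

Euler: p_{n+1} = p_n + h·f(t_n, p_n).
t=0.000000, p=-1.630000: f=2.582100 → p ← -1.630000 + 0.39·2.582100 = -0.622981
t=0.390000, p=-0.622981: f=0.900378 → p ← -0.622981 + 0.39·0.900378 = -0.271833
t=0.780000, p=-0.271833: f=0.313962 → p ← -0.271833 + 0.39·0.313962 = -0.149388
t=1.170000, p=-0.149388: f=0.109479 → p ← -0.149388 + 0.39·0.109479 = -0.106692
p(1.56) ≈ -0.1067

-0.1067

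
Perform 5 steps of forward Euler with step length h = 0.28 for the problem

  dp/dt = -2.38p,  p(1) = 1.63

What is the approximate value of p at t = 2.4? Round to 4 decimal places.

0.0067

Euler: p_{n+1} = p_n + h·f(t_n, p_n).
t=1.000000, p=1.630000: f=-3.879400 → p ← 1.630000 + 0.28·(-3.879400) = 0.543768
t=1.280000, p=0.543768: f=-1.294168 → p ← 0.543768 + 0.28·(-1.294168) = 0.181401
t=1.560000, p=0.181401: f=-0.431734 → p ← 0.181401 + 0.28·(-0.431734) = 0.060515
t=1.840000, p=0.060515: f=-0.144027 → p ← 0.060515 + 0.28·(-0.144027) = 0.020188
t=2.120000, p=0.020188: f=-0.048047 → p ← 0.020188 + 0.28·(-0.048047) = 0.006735
p(2.4) ≈ 0.0067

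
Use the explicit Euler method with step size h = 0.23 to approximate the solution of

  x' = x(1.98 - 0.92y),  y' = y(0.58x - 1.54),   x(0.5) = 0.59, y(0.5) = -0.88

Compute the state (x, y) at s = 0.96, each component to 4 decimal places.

Euler on (x,y): x_{n+1} = x_n + h·x', y_{n+1} = y_n + h·y'.
0.500000: (0.590000, -0.880000); f=(1.645864, 1.054064) → (0.968549, -0.637565)
0.730000: (0.968549, -0.637565); f=(2.485838, 0.623693) → (1.540292, -0.494116)
(x(0.96), y(0.96)) ≈ (1.5403, -0.4941)

1.5403, -0.4941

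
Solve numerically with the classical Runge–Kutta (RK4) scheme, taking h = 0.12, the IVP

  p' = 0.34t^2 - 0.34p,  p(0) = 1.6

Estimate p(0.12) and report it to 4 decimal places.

RK4: k1 = f(t_n, p_n); k2 = f(t_n + h/2, p_n + (h/2)·k1); k3 = f(t_n + h/2, p_n + (h/2)·k2); k4 = f(t_n + h, p_n + h·k3); p_{n+1} = p_n + (h/6)·(k1 + 2k2 + 2k3 + k4).
t=0.000000, p=1.600000:
  k1 = f(0.000000, 1.600000) = -0.544000
  k2 = f(0.060000, 1.567360) = -0.531678
  k3 = f(0.060000, 1.568099) = -0.531930
  k4 = f(0.120000, 1.536168) = -0.517401
  p ← 1.600000 + (0.12/6)·(k1 + 2k2 + 2k3 + k4) = 1.536228
p(0.12) ≈ 1.5362

1.5362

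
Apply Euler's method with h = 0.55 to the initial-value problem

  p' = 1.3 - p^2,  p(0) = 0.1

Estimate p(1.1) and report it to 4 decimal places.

1.1641

Euler: p_{n+1} = p_n + h·f(x_n, p_n).
x=0.000000, p=0.100000: f=1.290000 → p ← 0.100000 + 0.55·1.290000 = 0.809500
x=0.550000, p=0.809500: f=0.644710 → p ← 0.809500 + 0.55·0.644710 = 1.164090
p(1.1) ≈ 1.1641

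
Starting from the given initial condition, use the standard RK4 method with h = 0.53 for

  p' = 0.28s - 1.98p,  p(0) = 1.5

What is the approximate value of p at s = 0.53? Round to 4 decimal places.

0.5679

RK4: k1 = f(s_n, p_n); k2 = f(s_n + h/2, p_n + (h/2)·k1); k3 = f(s_n + h/2, p_n + (h/2)·k2); k4 = f(s_n + h, p_n + h·k3); p_{n+1} = p_n + (h/6)·(k1 + 2k2 + 2k3 + k4).
s=0.000000, p=1.500000:
  k1 = f(0.000000, 1.500000) = -2.970000
  k2 = f(0.265000, 0.712950) = -1.337441
  k3 = f(0.265000, 1.145578) = -2.194045
  k4 = f(0.530000, 0.337156) = -0.519169
  p ← 1.500000 + (0.53/6)·(k1 + 2k2 + 2k3 + k4) = 0.567894
p(0.53) ≈ 0.5679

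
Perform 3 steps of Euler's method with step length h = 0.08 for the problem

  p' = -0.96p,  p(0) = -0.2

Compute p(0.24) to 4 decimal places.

-0.1574

Euler: p_{n+1} = p_n + h·f(t_n, p_n).
t=0.000000, p=-0.200000: f=0.192000 → p ← -0.200000 + 0.08·0.192000 = -0.184640
t=0.080000, p=-0.184640: f=0.177254 → p ← -0.184640 + 0.08·0.177254 = -0.170460
t=0.160000, p=-0.170460: f=0.163641 → p ← -0.170460 + 0.08·0.163641 = -0.157368
p(0.24) ≈ -0.1574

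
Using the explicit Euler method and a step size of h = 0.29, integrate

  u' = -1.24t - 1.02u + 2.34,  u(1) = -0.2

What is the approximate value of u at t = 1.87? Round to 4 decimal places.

Euler: u_{n+1} = u_n + h·f(t_n, u_n).
t=1.000000, u=-0.200000: f=1.304000 → u ← -0.200000 + 0.29·1.304000 = 0.178160
t=1.290000, u=0.178160: f=0.558677 → u ← 0.178160 + 0.29·0.558677 = 0.340176
t=1.580000, u=0.340176: f=0.033820 → u ← 0.340176 + 0.29·0.033820 = 0.349984
u(1.87) ≈ 0.3500

0.3500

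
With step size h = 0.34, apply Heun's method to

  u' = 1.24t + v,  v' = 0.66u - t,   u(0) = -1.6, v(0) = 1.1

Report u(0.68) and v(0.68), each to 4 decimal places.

-0.8198, 0.3227

Heun on (u,v): k1 = f(t_n, state_n); k2 = f(t_n + h, state_n + h·k1); state_{n+1} = state_n + (h/2)·(k1 + k2).
0.000000: (-1.600000, 1.100000)
  k1 = (1.100000, -1.056000)
  predictor → (-1.226000, 0.740960)
  k2 = (1.162560, -1.149160)
  → (-1.215365, 0.725123)
0.340000: (-1.215365, 0.725123)
  k1 = (1.146723, -1.142141)
  predictor → (-0.825479, 0.336795)
  k2 = (1.179995, -1.224816)
  → (-0.819823, 0.322740)
(u(0.68), v(0.68)) ≈ (-0.8198, 0.3227)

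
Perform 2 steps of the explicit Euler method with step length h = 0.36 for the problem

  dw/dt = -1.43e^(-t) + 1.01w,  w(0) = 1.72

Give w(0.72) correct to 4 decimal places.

Euler: w_{n+1} = w_n + h·f(t_n, w_n).
t=0.000000, w=1.720000: f=0.307200 → w ← 1.720000 + 0.36·0.307200 = 1.830592
t=0.360000, w=1.830592: f=0.851221 → w ← 1.830592 + 0.36·0.851221 = 2.137031
w(0.72) ≈ 2.1370

2.1370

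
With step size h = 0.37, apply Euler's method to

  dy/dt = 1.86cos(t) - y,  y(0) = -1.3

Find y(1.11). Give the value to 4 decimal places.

0.8605

Euler: y_{n+1} = y_n + h·f(t_n, y_n).
t=0.000000, y=-1.300000: f=3.160000 → y ← -1.300000 + 0.37·3.160000 = -0.130800
t=0.370000, y=-0.130800: f=1.864929 → y ← -0.130800 + 0.37·1.864929 = 0.559224
t=0.740000, y=0.559224: f=0.814328 → y ← 0.559224 + 0.37·0.814328 = 0.860525
y(1.11) ≈ 0.8605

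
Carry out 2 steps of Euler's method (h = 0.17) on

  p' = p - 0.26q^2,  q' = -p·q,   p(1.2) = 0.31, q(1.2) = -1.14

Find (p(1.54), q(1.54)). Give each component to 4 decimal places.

Euler on (p,q): p_{n+1} = p_n + h·p', q_{n+1} = q_n + h·q'.
1.200000: (0.310000, -1.140000); f=(-0.027896, 0.353400) → (0.305258, -1.079922)
1.370000: (0.305258, -1.079922); f=(0.002037, 0.329654) → (0.305604, -1.023881)
(p(1.54), q(1.54)) ≈ (0.3056, -1.0239)

0.3056, -1.0239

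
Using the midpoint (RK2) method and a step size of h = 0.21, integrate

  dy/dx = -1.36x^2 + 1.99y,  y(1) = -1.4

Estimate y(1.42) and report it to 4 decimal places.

-4.3679

Midpoint: k1 = f(x_n, y_n); k2 = f(x_n + h/2, y_n + (h/2)·k1); y_{n+1} = y_n + h·k2.
x=1.000000, y=-1.400000:
  k1 = f(1.000000, -1.400000) = -4.146000
  k2 = f(1.105000, -1.835330) = -5.312901
  y ← -1.400000 + 0.21·(-5.312901) = -2.515709
x=1.210000, y=-2.515709:
  k1 = f(1.210000, -2.515709) = -6.997437
  k2 = f(1.315000, -3.250440) = -8.820122
  y ← -2.515709 + 0.21·(-8.820122) = -4.367935
y(1.42) ≈ -4.3679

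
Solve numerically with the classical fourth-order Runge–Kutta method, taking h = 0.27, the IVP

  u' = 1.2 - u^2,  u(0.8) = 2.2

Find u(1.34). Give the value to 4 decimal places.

1.3477

RK4: k1 = f(s_n, u_n); k2 = f(s_n + h/2, u_n + (h/2)·k1); k3 = f(s_n + h/2, u_n + (h/2)·k2); k4 = f(s_n + h, u_n + h·k3); u_{n+1} = u_n + (h/6)·(k1 + 2k2 + 2k3 + k4).
s=0.800000, u=2.200000:
  k1 = f(0.800000, 2.200000) = -3.640000
  k2 = f(0.935000, 1.708600) = -1.719314
  k3 = f(0.935000, 1.967893) = -2.672601
  k4 = f(1.070000, 1.478398) = -0.985660
  u ← 2.200000 + (0.27/6)·(k1 + 2k2 + 2k3 + k4) = 1.596573
s=1.070000, u=1.596573:
  k1 = f(1.070000, 1.596573) = -1.349045
  k2 = f(1.205000, 1.414452) = -0.800674
  k3 = f(1.205000, 1.488482) = -1.015579
  k4 = f(1.340000, 1.322367) = -0.548654
  u ← 1.596573 + (0.27/6)·(k1 + 2k2 + 2k3 + k4) = 1.347714
u(1.34) ≈ 1.3477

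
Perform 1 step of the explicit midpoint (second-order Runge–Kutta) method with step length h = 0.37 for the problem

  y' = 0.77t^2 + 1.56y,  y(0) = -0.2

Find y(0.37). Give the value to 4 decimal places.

Midpoint: k1 = f(t_n, y_n); k2 = f(t_n + h/2, y_n + (h/2)·k1); y_{n+1} = y_n + h·k2.
t=0.000000, y=-0.200000:
  k1 = f(0.000000, -0.200000) = -0.312000
  k2 = f(0.185000, -0.257720) = -0.375690
  y ← -0.200000 + 0.37·(-0.375690) = -0.339005
y(0.37) ≈ -0.3390

-0.3390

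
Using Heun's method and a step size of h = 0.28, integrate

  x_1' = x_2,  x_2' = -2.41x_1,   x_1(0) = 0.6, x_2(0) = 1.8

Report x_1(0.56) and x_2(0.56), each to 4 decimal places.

Heun on (x_1,x_2): k1 = f(x_n, state_n); k2 = f(x_n + h, state_n + h·k1); state_{n+1} = state_n + (h/2)·(k1 + k2).
0.000000: (0.600000, 1.800000)
  k1 = (1.800000, -1.446000)
  predictor → (1.104000, 1.395120)
  k2 = (1.395120, -2.660640)
  → (1.047317, 1.225070)
0.280000: (1.047317, 1.225070)
  k1 = (1.225070, -2.524033)
  predictor → (1.390337, 0.518341)
  k2 = (0.518341, -3.350711)
  → (1.291394, 0.402606)
(x_1(0.56), x_2(0.56)) ≈ (1.2914, 0.4026)

1.2914, 0.4026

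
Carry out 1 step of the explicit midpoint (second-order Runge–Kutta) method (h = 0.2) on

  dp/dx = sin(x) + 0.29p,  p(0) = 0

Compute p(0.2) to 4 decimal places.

0.0200

Midpoint: k1 = f(x_n, p_n); k2 = f(x_n + h/2, p_n + (h/2)·k1); p_{n+1} = p_n + h·k2.
x=0.000000, p=0.000000:
  k1 = f(0.000000, 0.000000) = 0.000000
  k2 = f(0.100000, 0.000000) = 0.099833
  p ← 0.000000 + 0.2·0.099833 = 0.019967
p(0.2) ≈ 0.0200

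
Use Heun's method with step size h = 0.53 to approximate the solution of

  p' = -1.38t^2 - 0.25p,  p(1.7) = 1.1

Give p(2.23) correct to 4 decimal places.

Heun: k1 = f(t_n, p_n); k2 = f(t_n + h, p_n + h·k1); p_{n+1} = p_n + (h/2)·(k1 + k2).
t=1.700000, p=1.100000:
  k1 = f(1.700000, 1.100000) = -4.263200
  k2 = f(2.230000, -1.159496) = -6.572728
  p ← 1.100000 + (0.53/2)·(-4.263200 + (-6.572728)) = -1.771521
p(2.23) ≈ -1.7715

-1.7715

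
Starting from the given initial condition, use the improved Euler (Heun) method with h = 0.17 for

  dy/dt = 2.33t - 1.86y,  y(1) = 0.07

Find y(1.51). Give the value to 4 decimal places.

1.0169

Heun: k1 = f(t_n, y_n); k2 = f(t_n + h, y_n + h·k1); y_{n+1} = y_n + (h/2)·(k1 + k2).
t=1.000000, y=0.070000:
  k1 = f(1.000000, 0.070000) = 2.199800
  k2 = f(1.170000, 0.443966) = 1.900323
  y ← 0.070000 + (0.17/2)·(2.199800 + 1.900323) = 0.418510
t=1.170000, y=0.418510:
  k1 = f(1.170000, 0.418510) = 1.947671
  k2 = f(1.340000, 0.749614) = 1.727917
  y ← 0.418510 + (0.17/2)·(1.947671 + 1.727917) = 0.730935
t=1.340000, y=0.730935:
  k1 = f(1.340000, 0.730935) = 1.762660
  k2 = f(1.510000, 1.030588) = 1.601407
  y ← 0.730935 + (0.17/2)·(1.762660 + 1.601407) = 1.016881
y(1.51) ≈ 1.0169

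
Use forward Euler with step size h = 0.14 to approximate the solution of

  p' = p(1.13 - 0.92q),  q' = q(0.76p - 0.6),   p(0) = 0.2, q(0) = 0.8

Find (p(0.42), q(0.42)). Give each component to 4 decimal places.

0.2392, 0.6613

Euler on (p,q): p_{n+1} = p_n + h·p', q_{n+1} = q_n + h·q'.
0.000000: (0.200000, 0.800000); f=(0.078800, -0.358400) → (0.211032, 0.749824)
0.140000: (0.211032, 0.749824); f=(0.092888, -0.329634) → (0.224036, 0.703675)
0.280000: (0.224036, 0.703675); f=(0.108124, -0.302392) → (0.239174, 0.661340)
(p(0.42), q(0.42)) ≈ (0.2392, 0.6613)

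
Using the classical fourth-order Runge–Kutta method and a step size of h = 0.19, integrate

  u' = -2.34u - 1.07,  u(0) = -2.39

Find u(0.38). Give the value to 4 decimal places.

-1.2519

RK4: k1 = f(x_n, u_n); k2 = f(x_n + h/2, u_n + (h/2)·k1); k3 = f(x_n + h/2, u_n + (h/2)·k2); k4 = f(x_n + h, u_n + h·k3); u_{n+1} = u_n + (h/6)·(k1 + 2k2 + 2k3 + k4).
x=0.000000, u=-2.390000:
  k1 = f(0.000000, -2.390000) = 4.522600
  k2 = f(0.095000, -1.960353) = 3.517226
  k3 = f(0.095000, -2.055864) = 3.740721
  k4 = f(0.190000, -1.679263) = 2.859476
  u ← -2.390000 + (0.19/6)·(k1 + 2k2 + 2k3 + k4) = -1.696564
x=0.190000, u=-1.696564:
  k1 = f(0.190000, -1.696564) = 2.899961
  k2 = f(0.285000, -1.421068) = 2.255299
  k3 = f(0.285000, -1.482311) = 2.398607
  k4 = f(0.380000, -1.240829) = 1.833540
  u ← -1.696564 + (0.19/6)·(k1 + 2k2 + 2k3 + k4) = -1.251923
u(0.38) ≈ -1.2519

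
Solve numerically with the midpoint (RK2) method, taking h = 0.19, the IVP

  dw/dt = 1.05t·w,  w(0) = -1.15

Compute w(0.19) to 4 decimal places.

Midpoint: k1 = f(t_n, w_n); k2 = f(t_n + h/2, w_n + (h/2)·k1); w_{n+1} = w_n + h·k2.
t=0.000000, w=-1.150000:
  k1 = f(0.000000, -1.150000) = 0.000000
  k2 = f(0.095000, -1.150000) = -0.114712
  w ← -1.150000 + 0.19·(-0.114712) = -1.171795
w(0.19) ≈ -1.1718

-1.1718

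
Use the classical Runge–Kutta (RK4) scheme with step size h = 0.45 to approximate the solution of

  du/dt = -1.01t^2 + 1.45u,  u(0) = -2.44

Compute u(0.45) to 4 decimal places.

RK4: k1 = f(t_n, u_n); k2 = f(t_n + h/2, u_n + (h/2)·k1); k3 = f(t_n + h/2, u_n + (h/2)·k2); k4 = f(t_n + h, u_n + h·k3); u_{n+1} = u_n + (h/6)·(k1 + 2k2 + 2k3 + k4).
t=0.000000, u=-2.440000:
  k1 = f(0.000000, -2.440000) = -3.538000
  k2 = f(0.225000, -3.236050) = -4.743404
  k3 = f(0.225000, -3.507266) = -5.136667
  k4 = f(0.450000, -4.751500) = -7.094200
  u ← -2.440000 + (0.45/6)·(k1 + 2k2 + 2k3 + k4) = -4.719426
u(0.45) ≈ -4.7194

-4.7194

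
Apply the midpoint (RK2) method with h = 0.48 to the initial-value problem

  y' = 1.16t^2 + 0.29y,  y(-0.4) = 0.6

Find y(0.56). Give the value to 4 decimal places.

0.8727

Midpoint: k1 = f(t_n, y_n); k2 = f(t_n + h/2, y_n + (h/2)·k1); y_{n+1} = y_n + h·k2.
t=-0.400000, y=0.600000:
  k1 = f(-0.400000, 0.600000) = 0.359600
  k2 = f(-0.160000, 0.686304) = 0.228724
  y ← 0.600000 + 0.48·0.228724 = 0.709788
t=0.080000, y=0.709788:
  k1 = f(0.080000, 0.709788) = 0.213262
  k2 = f(0.320000, 0.760971) = 0.339465
  y ← 0.709788 + 0.48·0.339465 = 0.872731
y(0.56) ≈ 0.8727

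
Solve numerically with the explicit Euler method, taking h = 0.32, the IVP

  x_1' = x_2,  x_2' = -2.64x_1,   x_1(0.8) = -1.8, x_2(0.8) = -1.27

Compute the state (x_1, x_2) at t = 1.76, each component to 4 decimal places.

Euler on (x_1,x_2): x_1_{n+1} = x_1_n + h·x_1', x_2_{n+1} = x_2_n + h·x_2'.
0.800000: (-1.800000, -1.270000); f=(-1.270000, 4.752000) → (-2.206400, 0.250640)
1.120000: (-2.206400, 0.250640); f=(0.250640, 5.824896) → (-2.126195, 2.114607)
1.440000: (-2.126195, 2.114607); f=(2.114607, 5.613155) → (-1.449521, 3.910816)
(x_1(1.76), x_2(1.76)) ≈ (-1.4495, 3.9108)

-1.4495, 3.9108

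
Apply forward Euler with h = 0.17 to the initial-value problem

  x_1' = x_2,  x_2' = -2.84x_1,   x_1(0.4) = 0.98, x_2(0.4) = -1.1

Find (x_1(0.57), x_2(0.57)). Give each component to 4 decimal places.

Euler on (x_1,x_2): x_1_{n+1} = x_1_n + h·x_1', x_2_{n+1} = x_2_n + h·x_2'.
0.400000: (0.980000, -1.100000); f=(-1.100000, -2.783200) → (0.793000, -1.573144)
(x_1(0.57), x_2(0.57)) ≈ (0.7930, -1.5731)

0.7930, -1.5731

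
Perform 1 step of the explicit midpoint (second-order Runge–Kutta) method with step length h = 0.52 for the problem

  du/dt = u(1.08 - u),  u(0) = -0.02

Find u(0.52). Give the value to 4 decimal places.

Midpoint: k1 = f(t_n, u_n); k2 = f(t_n + h/2, u_n + (h/2)·k1); u_{n+1} = u_n + h·k2.
t=0.000000, u=-0.020000:
  k1 = f(0.000000, -0.020000) = -0.022000
  k2 = f(0.260000, -0.025720) = -0.028439
  u ← -0.020000 + 0.52·(-0.028439) = -0.034788
u(0.52) ≈ -0.0348

-0.0348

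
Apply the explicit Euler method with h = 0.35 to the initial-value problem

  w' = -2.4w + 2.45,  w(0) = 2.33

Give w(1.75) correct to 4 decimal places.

1.0210

Euler: w_{n+1} = w_n + h·f(x_n, w_n).
x=0.000000, w=2.330000: f=-3.142000 → w ← 2.330000 + 0.35·(-3.142000) = 1.230300
x=0.350000, w=1.230300: f=-0.502720 → w ← 1.230300 + 0.35·(-0.502720) = 1.054348
x=0.700000, w=1.054348: f=-0.080435 → w ← 1.054348 + 0.35·(-0.080435) = 1.026196
x=1.050000, w=1.026196: f=-0.012870 → w ← 1.026196 + 0.35·(-0.012870) = 1.021691
x=1.400000, w=1.021691: f=-0.002059 → w ← 1.021691 + 0.35·(-0.002059) = 1.020971
w(1.75) ≈ 1.0210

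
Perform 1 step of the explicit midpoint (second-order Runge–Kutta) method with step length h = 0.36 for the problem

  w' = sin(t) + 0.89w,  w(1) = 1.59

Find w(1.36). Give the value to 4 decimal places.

2.5624

Midpoint: k1 = f(t_n, w_n); k2 = f(t_n + h/2, w_n + (h/2)·k1); w_{n+1} = w_n + h·k2.
t=1.000000, w=1.590000:
  k1 = f(1.000000, 1.590000) = 2.256571
  k2 = f(1.180000, 1.996183) = 2.701209
  w ← 1.590000 + 0.36·2.701209 = 2.562435
w(1.36) ≈ 2.5624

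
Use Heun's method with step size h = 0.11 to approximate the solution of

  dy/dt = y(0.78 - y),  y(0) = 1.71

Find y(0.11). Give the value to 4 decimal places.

1.5588

Heun: k1 = f(t_n, y_n); k2 = f(t_n + h, y_n + h·k1); y_{n+1} = y_n + (h/2)·(k1 + k2).
t=0.000000, y=1.710000:
  k1 = f(0.000000, 1.710000) = -1.590300
  k2 = f(0.110000, 1.535067) = -1.159078
  y ← 1.710000 + (0.11/2)·(-1.590300 + (-1.159078)) = 1.558784
y(0.11) ≈ 1.5588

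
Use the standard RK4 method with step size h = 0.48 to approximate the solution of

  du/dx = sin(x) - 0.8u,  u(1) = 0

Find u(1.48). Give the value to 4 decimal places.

RK4: k1 = f(x_n, u_n); k2 = f(x_n + h/2, u_n + (h/2)·k1); k3 = f(x_n + h/2, u_n + (h/2)·k2); k4 = f(x_n + h, u_n + h·k3); u_{n+1} = u_n + (h/6)·(k1 + 2k2 + 2k3 + k4).
x=1.000000, u=0.000000:
  k1 = f(1.000000, 0.000000) = 0.841471
  k2 = f(1.240000, 0.201953) = 0.784222
  k3 = f(1.240000, 0.188213) = 0.795213
  k4 = f(1.480000, 0.381702) = 0.690519
  u ← 0.000000 + (0.48/6)·(k1 + 2k2 + 2k3 + k4) = 0.375269
u(1.48) ≈ 0.3753

0.3753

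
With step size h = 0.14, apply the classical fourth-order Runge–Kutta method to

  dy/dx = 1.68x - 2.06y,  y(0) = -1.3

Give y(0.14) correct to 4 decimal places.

RK4: k1 = f(x_n, y_n); k2 = f(x_n + h/2, y_n + (h/2)·k1); k3 = f(x_n + h/2, y_n + (h/2)·k2); k4 = f(x_n + h, y_n + h·k3); y_{n+1} = y_n + (h/6)·(k1 + 2k2 + 2k3 + k4).
x=0.000000, y=-1.300000:
  k1 = f(0.000000, -1.300000) = 2.678000
  k2 = f(0.070000, -1.112540) = 2.409432
  k3 = f(0.070000, -1.131340) = 2.448160
  k4 = f(0.140000, -0.957258) = 2.207151
  y ← -1.300000 + (0.14/6)·(k1 + 2k2 + 2k3 + k4) = -0.959326
y(0.14) ≈ -0.9593

-0.9593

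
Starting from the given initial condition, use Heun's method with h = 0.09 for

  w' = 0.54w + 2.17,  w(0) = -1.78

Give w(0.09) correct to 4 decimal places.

-1.6686

Heun: k1 = f(t_n, w_n); k2 = f(t_n + h, w_n + h·k1); w_{n+1} = w_n + (h/2)·(k1 + k2).
t=0.000000, w=-1.780000:
  k1 = f(0.000000, -1.780000) = 1.208800
  k2 = f(0.090000, -1.671208) = 1.267548
  w ← -1.780000 + (0.09/2)·(1.208800 + 1.267548) = -1.668564
w(0.09) ≈ -1.6686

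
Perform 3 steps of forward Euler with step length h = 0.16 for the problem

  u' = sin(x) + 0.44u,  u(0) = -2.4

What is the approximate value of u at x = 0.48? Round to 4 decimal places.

Euler: u_{n+1} = u_n + h·f(x_n, u_n).
x=0.000000, u=-2.400000: f=-1.056000 → u ← -2.400000 + 0.16·(-1.056000) = -2.568960
x=0.160000, u=-2.568960: f=-0.971024 → u ← -2.568960 + 0.16·(-0.971024) = -2.724324
x=0.320000, u=-2.724324: f=-0.884136 → u ← -2.724324 + 0.16·(-0.884136) = -2.865786
u(0.48) ≈ -2.8658

-2.8658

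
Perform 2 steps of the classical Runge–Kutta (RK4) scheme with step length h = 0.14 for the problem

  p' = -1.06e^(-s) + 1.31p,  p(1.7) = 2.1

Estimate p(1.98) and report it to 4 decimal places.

RK4: k1 = f(s_n, p_n); k2 = f(s_n + h/2, p_n + (h/2)·k1); k3 = f(s_n + h/2, p_n + (h/2)·k2); k4 = f(s_n + h, p_n + h·k3); p_{n+1} = p_n + (h/6)·(k1 + 2k2 + 2k3 + k4).
s=1.700000, p=2.100000:
  k1 = f(1.700000, 2.100000) = 2.557355
  k2 = f(1.770000, 2.279015) = 2.804957
  k3 = f(1.770000, 2.296347) = 2.827662
  k4 = f(1.840000, 2.495873) = 3.101247
  p ← 2.100000 + (0.14/6)·(k1 + 2k2 + 2k3 + k4) = 2.494890
s=1.840000, p=2.494890:
  k1 = f(1.840000, 2.494890) = 3.099959
  k2 = f(1.910000, 2.711887) = 3.395606
  k3 = f(1.910000, 2.732582) = 3.422717
  k4 = f(1.980000, 2.974070) = 3.749678
  p ← 2.494890 + (0.14/6)·(k1 + 2k2 + 2k3 + k4) = 2.972903
p(1.98) ≈ 2.9729

2.9729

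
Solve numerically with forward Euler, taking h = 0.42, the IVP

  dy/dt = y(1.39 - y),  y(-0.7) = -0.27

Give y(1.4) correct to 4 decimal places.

-10.7532

Euler: y_{n+1} = y_n + h·f(t_n, y_n).
t=-0.700000, y=-0.270000: f=-0.448200 → y ← -0.270000 + 0.42·(-0.448200) = -0.458244
t=-0.280000, y=-0.458244: f=-0.846947 → y ← -0.458244 + 0.42·(-0.846947) = -0.813962
t=0.140000, y=-0.813962: f=-1.793940 → y ← -0.813962 + 0.42·(-1.793940) = -1.567417
t=0.560000, y=-1.567417: f=-4.635503 → y ← -1.567417 + 0.42·(-4.635503) = -3.514328
t=0.980000, y=-3.514328: f=-17.235417 → y ← -3.514328 + 0.42·(-17.235417) = -10.753203
y(1.4) ≈ -10.7532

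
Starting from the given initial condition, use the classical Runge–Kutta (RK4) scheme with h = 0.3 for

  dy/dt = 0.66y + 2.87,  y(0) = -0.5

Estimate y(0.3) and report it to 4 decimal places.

0.3427

RK4: k1 = f(t_n, y_n); k2 = f(t_n + h/2, y_n + (h/2)·k1); k3 = f(t_n + h/2, y_n + (h/2)·k2); k4 = f(t_n + h, y_n + h·k3); y_{n+1} = y_n + (h/6)·(k1 + 2k2 + 2k3 + k4).
t=0.000000, y=-0.500000:
  k1 = f(0.000000, -0.500000) = 2.540000
  k2 = f(0.150000, -0.119000) = 2.791460
  k3 = f(0.150000, -0.081281) = 2.816355
  k4 = f(0.300000, 0.344906) = 3.097638
  y ← -0.500000 + (0.3/6)·(k1 + 2k2 + 2k3 + k4) = 0.342663
y(0.3) ≈ 0.3427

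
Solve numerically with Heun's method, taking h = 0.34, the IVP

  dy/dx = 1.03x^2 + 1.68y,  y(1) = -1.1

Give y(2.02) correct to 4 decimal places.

Heun: k1 = f(x_n, y_n); k2 = f(x_n + h, y_n + h·k1); y_{n+1} = y_n + (h/2)·(k1 + k2).
x=1.000000, y=-1.100000:
  k1 = f(1.000000, -1.100000) = -0.818000
  k2 = f(1.340000, -1.378120) = -0.465774
  y ← -1.100000 + (0.34/2)·(-0.818000 + (-0.465774)) = -1.318242
x=1.340000, y=-1.318242:
  k1 = f(1.340000, -1.318242) = -0.365178
  k2 = f(1.680000, -1.442402) = 0.483837
  y ← -1.318242 + (0.34/2)·(-0.365178 + 0.483837) = -1.298069
x=1.680000, y=-1.298069:
  k1 = f(1.680000, -1.298069) = 0.726315
  k2 = f(2.020000, -1.051122) = 2.436927
  y ← -1.298069 + (0.34/2)·(0.726315 + 2.436927) = -0.760318
y(2.02) ≈ -0.7603

-0.7603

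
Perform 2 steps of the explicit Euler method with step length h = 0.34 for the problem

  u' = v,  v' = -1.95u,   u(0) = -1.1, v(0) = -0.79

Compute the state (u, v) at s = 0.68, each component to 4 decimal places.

-1.3892, 0.8467

Euler on (u,v): u_{n+1} = u_n + h·u', v_{n+1} = v_n + h·v'.
0.000000: (-1.100000, -0.790000); f=(-0.790000, 2.145000) → (-1.368600, -0.060700)
0.340000: (-1.368600, -0.060700); f=(-0.060700, 2.668770) → (-1.389238, 0.846682)
(u(0.68), v(0.68)) ≈ (-1.3892, 0.8467)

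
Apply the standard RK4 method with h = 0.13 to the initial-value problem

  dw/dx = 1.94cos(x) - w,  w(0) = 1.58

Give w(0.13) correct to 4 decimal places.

1.6232

RK4: k1 = f(x_n, w_n); k2 = f(x_n + h/2, w_n + (h/2)·k1); k3 = f(x_n + h/2, w_n + (h/2)·k2); k4 = f(x_n + h, w_n + h·k3); w_{n+1} = w_n + (h/6)·(k1 + 2k2 + 2k3 + k4).
x=0.000000, w=1.580000:
  k1 = f(0.000000, 1.580000) = 0.360000
  k2 = f(0.065000, 1.603400) = 0.332503
  k3 = f(0.065000, 1.601613) = 0.334290
  k4 = f(0.130000, 1.623458) = 0.300172
  w ← 1.580000 + (0.13/6)·(k1 + 2k2 + 2k3 + k4) = 1.623198
w(0.13) ≈ 1.6232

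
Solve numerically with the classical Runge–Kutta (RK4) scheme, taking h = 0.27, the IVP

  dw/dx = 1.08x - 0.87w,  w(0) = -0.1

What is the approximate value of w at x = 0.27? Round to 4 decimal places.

RK4: k1 = f(x_n, w_n); k2 = f(x_n + h/2, w_n + (h/2)·k1); k3 = f(x_n + h/2, w_n + (h/2)·k2); k4 = f(x_n + h, w_n + h·k3); w_{n+1} = w_n + (h/6)·(k1 + 2k2 + 2k3 + k4).
x=0.000000, w=-0.100000:
  k1 = f(0.000000, -0.100000) = 0.087000
  k2 = f(0.135000, -0.088255) = 0.222582
  k3 = f(0.135000, -0.069951) = 0.206658
  k4 = f(0.270000, -0.044202) = 0.330056
  w ← -0.100000 + (0.27/6)·(k1 + 2k2 + 2k3 + k4) = -0.042601
w(0.27) ≈ -0.0426

-0.0426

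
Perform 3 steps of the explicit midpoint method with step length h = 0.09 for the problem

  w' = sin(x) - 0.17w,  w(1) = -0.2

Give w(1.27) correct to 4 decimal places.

Midpoint: k1 = f(x_n, w_n); k2 = f(x_n + h/2, w_n + (h/2)·k1); w_{n+1} = w_n + h·k2.
x=1.000000, w=-0.200000:
  k1 = f(1.000000, -0.200000) = 0.875471
  k2 = f(1.045000, -0.160604) = 0.892227
  w ← -0.200000 + 0.09·0.892227 = -0.119700
x=1.090000, w=-0.119700:
  k1 = f(1.090000, -0.119700) = 0.906976
  k2 = f(1.135000, -0.078886) = 0.919945
  w ← -0.119700 + 0.09·0.919945 = -0.036905
x=1.180000, w=-0.036905:
  k1 = f(1.180000, -0.036905) = 0.930880
  k2 = f(1.225000, 0.004985) = 0.939958
  w ← -0.036905 + 0.09·0.939958 = 0.047692
w(1.27) ≈ 0.0477

0.0477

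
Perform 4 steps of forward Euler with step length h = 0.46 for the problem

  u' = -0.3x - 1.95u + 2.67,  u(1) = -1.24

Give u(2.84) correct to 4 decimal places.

Euler: u_{n+1} = u_n + h·f(x_n, u_n).
x=1.000000, u=-1.240000: f=4.788000 → u ← -1.240000 + 0.46·4.788000 = 0.962480
x=1.460000, u=0.962480: f=0.355164 → u ← 0.962480 + 0.46·0.355164 = 1.125855
x=1.920000, u=1.125855: f=-0.101418 → u ← 1.125855 + 0.46·(-0.101418) = 1.079203
x=2.380000, u=1.079203: f=-0.148446 → u ← 1.079203 + 0.46·(-0.148446) = 1.010918
u(2.84) ≈ 1.0109

1.0109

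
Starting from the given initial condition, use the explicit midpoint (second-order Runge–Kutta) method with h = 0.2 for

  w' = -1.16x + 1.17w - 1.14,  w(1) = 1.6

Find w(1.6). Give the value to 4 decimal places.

Midpoint: k1 = f(x_n, w_n); k2 = f(x_n + h/2, w_n + (h/2)·k1); w_{n+1} = w_n + h·k2.
x=1.000000, w=1.600000:
  k1 = f(1.000000, 1.600000) = -0.428000
  k2 = f(1.100000, 1.557200) = -0.594076
  w ← 1.600000 + 0.2·(-0.594076) = 1.481185
x=1.200000, w=1.481185:
  k1 = f(1.200000, 1.481185) = -0.799014
  k2 = f(1.300000, 1.401283) = -1.008498
  w ← 1.481185 + 0.2·(-1.008498) = 1.279485
x=1.400000, w=1.279485:
  k1 = f(1.400000, 1.279485) = -1.267002
  k2 = f(1.500000, 1.152785) = -1.531242
  w ← 1.279485 + 0.2·(-1.531242) = 0.973237
w(1.6) ≈ 0.9732

0.9732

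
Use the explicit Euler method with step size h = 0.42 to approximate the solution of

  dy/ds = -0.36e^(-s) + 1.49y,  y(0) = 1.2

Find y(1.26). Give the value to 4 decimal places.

Euler: y_{n+1} = y_n + h·f(s_n, y_n).
s=0.000000, y=1.200000: f=1.428000 → y ← 1.200000 + 0.42·1.428000 = 1.799760
s=0.420000, y=1.799760: f=2.445106 → y ← 1.799760 + 0.42·2.445106 = 2.826704
s=0.840000, y=2.826704: f=4.056374 → y ← 2.826704 + 0.42·4.056374 = 4.530381
y(1.26) ≈ 4.5304

4.5304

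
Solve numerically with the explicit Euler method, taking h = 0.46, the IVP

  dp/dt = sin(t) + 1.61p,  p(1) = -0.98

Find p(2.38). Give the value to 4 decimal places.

-2.7673

Euler: p_{n+1} = p_n + h·f(t_n, p_n).
t=1.000000, p=-0.980000: f=-0.736329 → p ← -0.980000 + 0.46·(-0.736329) = -1.318711
t=1.460000, p=-1.318711: f=-1.129257 → p ← -1.318711 + 0.46·(-1.129257) = -1.838170
t=1.920000, p=-1.838170: f=-2.019807 → p ← -1.838170 + 0.46·(-2.019807) = -2.767281
p(2.38) ≈ -2.7673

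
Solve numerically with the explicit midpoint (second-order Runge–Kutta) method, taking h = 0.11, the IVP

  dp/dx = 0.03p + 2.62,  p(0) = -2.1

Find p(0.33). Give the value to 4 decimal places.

-1.2520

Midpoint: k1 = f(x_n, p_n); k2 = f(x_n + h/2, p_n + (h/2)·k1); p_{n+1} = p_n + h·k2.
x=0.000000, p=-2.100000:
  k1 = f(0.000000, -2.100000) = 2.557000
  k2 = f(0.055000, -1.959365) = 2.561219
  p ← -2.100000 + 0.11·2.561219 = -1.818266
x=0.110000, p=-1.818266:
  k1 = f(0.110000, -1.818266) = 2.565452
  k2 = f(0.165000, -1.677166) = 2.569685
  p ← -1.818266 + 0.11·2.569685 = -1.535601
x=0.220000, p=-1.535601:
  k1 = f(0.220000, -1.535601) = 2.573932
  k2 = f(0.275000, -1.394034) = 2.578179
  p ← -1.535601 + 0.11·2.578179 = -1.252001
p(0.33) ≈ -1.2520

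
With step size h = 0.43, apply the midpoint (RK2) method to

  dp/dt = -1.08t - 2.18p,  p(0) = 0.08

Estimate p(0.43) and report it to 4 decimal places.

Midpoint: k1 = f(t_n, p_n); k2 = f(t_n + h/2, p_n + (h/2)·k1); p_{n+1} = p_n + h·k2.
t=0.000000, p=0.080000:
  k1 = f(0.000000, 0.080000) = -0.174400
  k2 = f(0.215000, 0.042504) = -0.324859
  p ← 0.080000 + 0.43·(-0.324859) = -0.059689
p(0.43) ≈ -0.0597

-0.0597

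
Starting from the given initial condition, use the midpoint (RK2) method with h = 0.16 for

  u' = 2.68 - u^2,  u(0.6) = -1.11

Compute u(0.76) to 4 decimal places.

Midpoint: k1 = f(x_n, u_n); k2 = f(x_n + h/2, u_n + (h/2)·k1); u_{n+1} = u_n + h·k2.
x=0.600000, u=-1.110000:
  k1 = f(0.600000, -1.110000) = 1.447900
  k2 = f(0.680000, -0.994168) = 1.691630
  u ← -1.110000 + 0.16·1.691630 = -0.839339
u(0.76) ≈ -0.8393

-0.8393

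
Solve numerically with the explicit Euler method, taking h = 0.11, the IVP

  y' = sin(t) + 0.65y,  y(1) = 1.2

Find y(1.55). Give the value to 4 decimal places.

Euler: y_{n+1} = y_n + h·f(t_n, y_n).
t=1.000000, y=1.200000: f=1.621471 → y ← 1.200000 + 0.11·1.621471 = 1.378362
t=1.110000, y=1.378362: f=1.791634 → y ← 1.378362 + 0.11·1.791634 = 1.575442
t=1.220000, y=1.575442: f=1.963136 → y ← 1.575442 + 0.11·1.963136 = 1.791387
t=1.330000, y=1.791387: f=2.135550 → y ← 1.791387 + 0.11·2.135550 = 2.026297
t=1.440000, y=2.026297: f=2.308551 → y ← 2.026297 + 0.11·2.308551 = 2.280238
y(1.55) ≈ 2.2802

2.2802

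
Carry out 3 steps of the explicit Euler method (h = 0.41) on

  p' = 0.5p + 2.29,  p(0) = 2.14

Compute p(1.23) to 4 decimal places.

Euler: p_{n+1} = p_n + h·f(s_n, p_n).
s=0.000000, p=2.140000: f=3.360000 → p ← 2.140000 + 0.41·3.360000 = 3.517600
s=0.410000, p=3.517600: f=4.048800 → p ← 3.517600 + 0.41·4.048800 = 5.177608
s=0.820000, p=5.177608: f=4.878804 → p ← 5.177608 + 0.41·4.878804 = 7.177918
p(1.23) ≈ 7.1779

7.1779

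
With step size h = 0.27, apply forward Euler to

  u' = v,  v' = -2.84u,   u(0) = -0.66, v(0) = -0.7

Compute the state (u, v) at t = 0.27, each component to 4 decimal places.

Euler on (u,v): u_{n+1} = u_n + h·u', v_{n+1} = v_n + h·v'.
0.000000: (-0.660000, -0.700000); f=(-0.700000, 1.874400) → (-0.849000, -0.193912)
(u(0.27), v(0.27)) ≈ (-0.8490, -0.1939)

-0.8490, -0.1939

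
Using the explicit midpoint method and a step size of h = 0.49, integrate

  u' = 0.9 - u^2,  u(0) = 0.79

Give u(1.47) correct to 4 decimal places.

0.9293

Midpoint: k1 = f(x_n, u_n); k2 = f(x_n + h/2, u_n + (h/2)·k1); u_{n+1} = u_n + h·k2.
x=0.000000, u=0.790000:
  k1 = f(0.000000, 0.790000) = 0.275900
  k2 = f(0.245000, 0.857595) = 0.164530
  u ← 0.790000 + 0.49·0.164530 = 0.870620
x=0.490000, u=0.870620:
  k1 = f(0.490000, 0.870620) = 0.142021
  k2 = f(0.735000, 0.905415) = 0.080224
  u ← 0.870620 + 0.49·0.080224 = 0.909929
x=0.980000, u=0.909929:
  k1 = f(0.980000, 0.909929) = 0.072029
  k2 = f(1.225000, 0.927576) = 0.039602
  u ← 0.909929 + 0.49·0.039602 = 0.929334
u(1.47) ≈ 0.9293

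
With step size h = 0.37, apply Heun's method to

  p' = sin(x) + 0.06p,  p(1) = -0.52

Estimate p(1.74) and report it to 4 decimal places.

Heun: k1 = f(x_n, p_n); k2 = f(x_n + h, p_n + h·k1); p_{n+1} = p_n + (h/2)·(k1 + k2).
x=1.000000, p=-0.520000:
  k1 = f(1.000000, -0.520000) = 0.810271
  k2 = f(1.370000, -0.220200) = 0.966696
  p ← -0.520000 + (0.37/2)·(0.810271 + 0.966696) = -0.191261
x=1.370000, p=-0.191261:
  k1 = f(1.370000, -0.191261) = 0.968432
  k2 = f(1.740000, 0.167059) = 0.995743
  p ← -0.191261 + (0.37/2)·(0.968432 + 0.995743) = 0.172111
p(1.74) ≈ 0.1721

0.1721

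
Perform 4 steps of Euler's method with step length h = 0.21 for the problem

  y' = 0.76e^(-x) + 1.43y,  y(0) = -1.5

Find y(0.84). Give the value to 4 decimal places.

-3.4971

Euler: y_{n+1} = y_n + h·f(x_n, y_n).
x=0.000000, y=-1.500000: f=-1.385000 → y ← -1.500000 + 0.21·(-1.385000) = -1.790850
x=0.210000, y=-1.790850: f=-1.944871 → y ← -1.790850 + 0.21·(-1.944871) = -2.199273
x=0.420000, y=-2.199273: f=-2.645605 → y ← -2.199273 + 0.21·(-2.645605) = -2.754850
x=0.630000, y=-2.754850: f=-3.534666 → y ← -2.754850 + 0.21·(-3.534666) = -3.497130
y(0.84) ≈ -3.4971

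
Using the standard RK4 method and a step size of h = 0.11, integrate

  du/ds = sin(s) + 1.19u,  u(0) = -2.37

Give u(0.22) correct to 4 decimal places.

-3.0529

RK4: k1 = f(s_n, u_n); k2 = f(s_n + h/2, u_n + (h/2)·k1); k3 = f(s_n + h/2, u_n + (h/2)·k2); k4 = f(s_n + h, u_n + h·k3); u_{n+1} = u_n + (h/6)·(k1 + 2k2 + 2k3 + k4).
s=0.000000, u=-2.370000:
  k1 = f(0.000000, -2.370000) = -2.820300
  k2 = f(0.055000, -2.525117) = -2.949916
  k3 = f(0.055000, -2.532245) = -2.958400
  k4 = f(0.110000, -2.695424) = -3.097776
  u ← -2.370000 + (0.11/6)·(k1 + 2k2 + 2k3 + k4) = -2.695136
s=0.110000, u=-2.695136:
  k1 = f(0.110000, -2.695136) = -3.097434
  k2 = f(0.165000, -2.865495) = -3.245687
  k3 = f(0.165000, -2.873649) = -3.255390
  k4 = f(0.220000, -3.053229) = -3.415113
  u ← -2.695136 + (0.11/6)·(k1 + 2k2 + 2k3 + k4) = -3.052906
u(0.22) ≈ -3.0529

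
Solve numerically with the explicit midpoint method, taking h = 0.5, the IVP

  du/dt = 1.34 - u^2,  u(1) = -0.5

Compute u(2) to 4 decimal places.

0.7018

Midpoint: k1 = f(t_n, u_n); k2 = f(t_n + h/2, u_n + (h/2)·k1); u_{n+1} = u_n + h·k2.
t=1.000000, u=-0.500000:
  k1 = f(1.000000, -0.500000) = 1.090000
  k2 = f(1.250000, -0.227500) = 1.288244
  u ← -0.500000 + 0.5·1.288244 = 0.144122
t=1.500000, u=0.144122:
  k1 = f(1.500000, 0.144122) = 1.319229
  k2 = f(1.750000, 0.473929) = 1.115391
  u ← 0.144122 + 0.5·1.115391 = 0.701817
u(2) ≈ 0.7018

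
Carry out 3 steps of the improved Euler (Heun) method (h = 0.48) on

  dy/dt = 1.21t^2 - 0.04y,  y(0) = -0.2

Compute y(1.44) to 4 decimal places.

1.0672

Heun: k1 = f(t_n, y_n); k2 = f(t_n + h, y_n + h·k1); y_{n+1} = y_n + (h/2)·(k1 + k2).
t=0.000000, y=-0.200000:
  k1 = f(0.000000, -0.200000) = 0.008000
  k2 = f(0.480000, -0.196160) = 0.286630
  y ← -0.200000 + (0.48/2)·(0.008000 + 0.286630) = -0.129289
t=0.480000, y=-0.129289:
  k1 = f(0.480000, -0.129289) = 0.283956
  k2 = f(0.960000, 0.007010) = 1.114856
  y ← -0.129289 + (0.48/2)·(0.283956 + 1.114856) = 0.206426
t=0.960000, y=0.206426:
  k1 = f(0.960000, 0.206426) = 1.106879
  k2 = f(1.440000, 0.737728) = 2.479547
  y ← 0.206426 + (0.48/2)·(1.106879 + 2.479547) = 1.067168
y(1.44) ≈ 1.0672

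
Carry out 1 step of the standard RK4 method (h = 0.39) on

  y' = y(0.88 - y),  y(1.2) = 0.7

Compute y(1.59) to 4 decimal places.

0.7442

RK4: k1 = f(t_n, y_n); k2 = f(t_n + h/2, y_n + (h/2)·k1); k3 = f(t_n + h/2, y_n + (h/2)·k2); k4 = f(t_n + h, y_n + h·k3); y_{n+1} = y_n + (h/6)·(k1 + 2k2 + 2k3 + k4).
t=1.200000, y=0.700000:
  k1 = f(1.200000, 0.700000) = 0.126000
  k2 = f(1.395000, 0.724570) = 0.112620
  k3 = f(1.395000, 0.721961) = 0.114098
  k4 = f(1.590000, 0.744498) = 0.100881
  y ← 0.700000 + (0.39/6)·(k1 + 2k2 + 2k3 + k4) = 0.744221
y(1.59) ≈ 0.7442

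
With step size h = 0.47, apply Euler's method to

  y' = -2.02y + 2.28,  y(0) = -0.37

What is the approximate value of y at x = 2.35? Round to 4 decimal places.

Euler: y_{n+1} = y_n + h·f(x_n, y_n).
x=0.000000, y=-0.370000: f=3.027400 → y ← -0.370000 + 0.47·3.027400 = 1.052878
x=0.470000, y=1.052878: f=0.153186 → y ← 1.052878 + 0.47·0.153186 = 1.124876
x=0.940000, y=1.124876: f=0.007751 → y ← 1.124876 + 0.47·0.007751 = 1.128519
x=1.410000, y=1.128519: f=0.000392 → y ← 1.128519 + 0.47·0.000392 = 1.128703
x=1.880000, y=1.128703: f=0.000020 → y ← 1.128703 + 0.47·0.000020 = 1.128712
y(2.35) ≈ 1.1287

1.1287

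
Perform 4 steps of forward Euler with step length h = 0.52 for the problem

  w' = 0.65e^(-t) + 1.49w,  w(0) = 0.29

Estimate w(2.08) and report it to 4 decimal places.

5.6830

Euler: w_{n+1} = w_n + h·f(t_n, w_n).
t=0.000000, w=0.290000: f=1.082100 → w ← 0.290000 + 0.52·1.082100 = 0.852692
t=0.520000, w=0.852692: f=1.656949 → w ← 0.852692 + 0.52·1.656949 = 1.714306
t=1.040000, w=1.714306: f=2.784061 → w ← 1.714306 + 0.52·2.784061 = 3.162017
t=1.560000, w=3.162017: f=4.847994 → w ← 3.162017 + 0.52·4.847994 = 5.682975
w(2.08) ≈ 5.6830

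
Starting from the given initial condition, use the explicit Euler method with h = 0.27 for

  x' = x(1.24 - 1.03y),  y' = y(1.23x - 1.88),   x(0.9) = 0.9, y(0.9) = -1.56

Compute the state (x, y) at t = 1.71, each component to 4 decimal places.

4.5017, -1.7387

Euler on (x,y): x_{n+1} = x_n + h·x', y_{n+1} = y_n + h·y'.
0.900000: (0.900000, -1.560000); f=(2.562120, 1.205880) → (1.591772, -1.234412)
1.170000: (1.591772, -1.234412); f=(3.997648, -0.096136) → (2.671137, -1.260369)
1.440000: (2.671137, -1.260369); f=(6.779828, -1.771448) → (4.501691, -1.738660)
(x(1.71), y(1.71)) ≈ (4.5017, -1.7387)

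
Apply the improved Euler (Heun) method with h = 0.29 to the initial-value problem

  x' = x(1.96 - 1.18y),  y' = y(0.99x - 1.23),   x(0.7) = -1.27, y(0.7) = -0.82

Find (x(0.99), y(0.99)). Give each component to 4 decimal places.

Heun on (x,y): k1 = f(s_n, state_n); k2 = f(s_n + h, state_n + h·k1); state_{n+1} = state_n + (h/2)·(k1 + k2).
0.700000: (-1.270000, -0.820000)
  k1 = (-3.718052, 2.039586)
  predictor → (-2.348235, -0.228520)
  k2 = (-5.235751, 0.812332)
  → (-2.568301, -0.406472)
(x(0.99), y(0.99)) ≈ (-2.5683, -0.4065)

-2.5683, -0.4065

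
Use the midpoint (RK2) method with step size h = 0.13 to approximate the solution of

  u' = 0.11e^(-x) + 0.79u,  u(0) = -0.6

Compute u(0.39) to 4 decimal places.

Midpoint: k1 = f(x_n, u_n); k2 = f(x_n + h/2, u_n + (h/2)·k1); u_{n+1} = u_n + h·k2.
x=0.000000, u=-0.600000:
  k1 = f(0.000000, -0.600000) = -0.364000
  k2 = f(0.065000, -0.623660) = -0.389614
  u ← -0.600000 + 0.13·(-0.389614) = -0.650650
x=0.130000, u=-0.650650:
  k1 = f(0.130000, -0.650650) = -0.417423
  k2 = f(0.195000, -0.677782) = -0.444936
  u ← -0.650650 + 0.13·(-0.444936) = -0.708492
x=0.260000, u=-0.708492:
  k1 = f(0.260000, -0.708492) = -0.474893
  k2 = f(0.325000, -0.739360) = -0.504616
  u ← -0.708492 + 0.13·(-0.504616) = -0.774092
u(0.39) ≈ -0.7741

-0.7741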